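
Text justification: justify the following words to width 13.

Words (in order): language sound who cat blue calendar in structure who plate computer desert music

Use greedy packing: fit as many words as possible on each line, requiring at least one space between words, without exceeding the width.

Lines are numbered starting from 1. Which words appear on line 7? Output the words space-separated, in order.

Line 1: ['language'] (min_width=8, slack=5)
Line 2: ['sound', 'who', 'cat'] (min_width=13, slack=0)
Line 3: ['blue', 'calendar'] (min_width=13, slack=0)
Line 4: ['in', 'structure'] (min_width=12, slack=1)
Line 5: ['who', 'plate'] (min_width=9, slack=4)
Line 6: ['computer'] (min_width=8, slack=5)
Line 7: ['desert', 'music'] (min_width=12, slack=1)

Answer: desert music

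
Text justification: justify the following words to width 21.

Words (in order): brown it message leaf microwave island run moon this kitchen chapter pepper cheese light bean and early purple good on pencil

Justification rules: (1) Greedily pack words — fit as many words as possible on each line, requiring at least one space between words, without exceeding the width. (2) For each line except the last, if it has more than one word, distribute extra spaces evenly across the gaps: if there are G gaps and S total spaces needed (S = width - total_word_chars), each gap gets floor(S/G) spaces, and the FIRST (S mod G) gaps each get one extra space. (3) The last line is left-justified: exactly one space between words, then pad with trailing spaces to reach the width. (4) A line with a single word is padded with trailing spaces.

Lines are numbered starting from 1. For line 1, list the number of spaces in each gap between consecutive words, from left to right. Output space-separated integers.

Line 1: ['brown', 'it', 'message', 'leaf'] (min_width=21, slack=0)
Line 2: ['microwave', 'island', 'run'] (min_width=20, slack=1)
Line 3: ['moon', 'this', 'kitchen'] (min_width=17, slack=4)
Line 4: ['chapter', 'pepper', 'cheese'] (min_width=21, slack=0)
Line 5: ['light', 'bean', 'and', 'early'] (min_width=20, slack=1)
Line 6: ['purple', 'good', 'on', 'pencil'] (min_width=21, slack=0)

Answer: 1 1 1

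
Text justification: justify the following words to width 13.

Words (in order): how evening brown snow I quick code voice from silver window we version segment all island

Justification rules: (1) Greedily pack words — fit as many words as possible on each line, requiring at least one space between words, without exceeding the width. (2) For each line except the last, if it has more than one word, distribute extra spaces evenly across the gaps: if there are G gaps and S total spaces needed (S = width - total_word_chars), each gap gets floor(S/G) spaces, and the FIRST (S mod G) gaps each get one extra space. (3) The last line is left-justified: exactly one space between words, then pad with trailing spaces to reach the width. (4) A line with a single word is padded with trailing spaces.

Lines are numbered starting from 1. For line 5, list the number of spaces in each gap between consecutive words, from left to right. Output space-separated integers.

Answer: 1

Derivation:
Line 1: ['how', 'evening'] (min_width=11, slack=2)
Line 2: ['brown', 'snow', 'I'] (min_width=12, slack=1)
Line 3: ['quick', 'code'] (min_width=10, slack=3)
Line 4: ['voice', 'from'] (min_width=10, slack=3)
Line 5: ['silver', 'window'] (min_width=13, slack=0)
Line 6: ['we', 'version'] (min_width=10, slack=3)
Line 7: ['segment', 'all'] (min_width=11, slack=2)
Line 8: ['island'] (min_width=6, slack=7)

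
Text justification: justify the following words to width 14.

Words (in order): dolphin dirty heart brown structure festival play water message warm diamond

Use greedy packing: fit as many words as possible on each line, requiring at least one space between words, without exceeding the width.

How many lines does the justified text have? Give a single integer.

Line 1: ['dolphin', 'dirty'] (min_width=13, slack=1)
Line 2: ['heart', 'brown'] (min_width=11, slack=3)
Line 3: ['structure'] (min_width=9, slack=5)
Line 4: ['festival', 'play'] (min_width=13, slack=1)
Line 5: ['water', 'message'] (min_width=13, slack=1)
Line 6: ['warm', 'diamond'] (min_width=12, slack=2)
Total lines: 6

Answer: 6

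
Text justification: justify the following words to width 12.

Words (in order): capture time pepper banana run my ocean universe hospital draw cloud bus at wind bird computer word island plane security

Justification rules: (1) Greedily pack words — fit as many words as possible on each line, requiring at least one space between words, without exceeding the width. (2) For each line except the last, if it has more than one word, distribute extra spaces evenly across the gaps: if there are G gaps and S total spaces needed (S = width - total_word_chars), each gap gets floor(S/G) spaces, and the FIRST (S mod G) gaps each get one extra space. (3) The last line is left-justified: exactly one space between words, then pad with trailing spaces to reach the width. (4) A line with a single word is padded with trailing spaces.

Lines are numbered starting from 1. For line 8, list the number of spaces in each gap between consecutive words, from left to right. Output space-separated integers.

Line 1: ['capture', 'time'] (min_width=12, slack=0)
Line 2: ['pepper'] (min_width=6, slack=6)
Line 3: ['banana', 'run'] (min_width=10, slack=2)
Line 4: ['my', 'ocean'] (min_width=8, slack=4)
Line 5: ['universe'] (min_width=8, slack=4)
Line 6: ['hospital'] (min_width=8, slack=4)
Line 7: ['draw', 'cloud'] (min_width=10, slack=2)
Line 8: ['bus', 'at', 'wind'] (min_width=11, slack=1)
Line 9: ['bird'] (min_width=4, slack=8)
Line 10: ['computer'] (min_width=8, slack=4)
Line 11: ['word', 'island'] (min_width=11, slack=1)
Line 12: ['plane'] (min_width=5, slack=7)
Line 13: ['security'] (min_width=8, slack=4)

Answer: 2 1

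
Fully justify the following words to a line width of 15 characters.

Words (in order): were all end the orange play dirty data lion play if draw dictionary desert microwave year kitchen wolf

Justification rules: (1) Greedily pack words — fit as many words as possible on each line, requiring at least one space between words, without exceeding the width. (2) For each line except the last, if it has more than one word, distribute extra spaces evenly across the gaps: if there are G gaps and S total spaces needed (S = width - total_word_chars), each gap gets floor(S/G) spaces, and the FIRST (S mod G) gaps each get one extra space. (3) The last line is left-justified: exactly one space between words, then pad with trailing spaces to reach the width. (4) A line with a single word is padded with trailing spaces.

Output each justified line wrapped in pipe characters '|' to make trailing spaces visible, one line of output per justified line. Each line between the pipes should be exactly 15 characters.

Line 1: ['were', 'all', 'end'] (min_width=12, slack=3)
Line 2: ['the', 'orange', 'play'] (min_width=15, slack=0)
Line 3: ['dirty', 'data', 'lion'] (min_width=15, slack=0)
Line 4: ['play', 'if', 'draw'] (min_width=12, slack=3)
Line 5: ['dictionary'] (min_width=10, slack=5)
Line 6: ['desert'] (min_width=6, slack=9)
Line 7: ['microwave', 'year'] (min_width=14, slack=1)
Line 8: ['kitchen', 'wolf'] (min_width=12, slack=3)

Answer: |were   all  end|
|the orange play|
|dirty data lion|
|play   if  draw|
|dictionary     |
|desert         |
|microwave  year|
|kitchen wolf   |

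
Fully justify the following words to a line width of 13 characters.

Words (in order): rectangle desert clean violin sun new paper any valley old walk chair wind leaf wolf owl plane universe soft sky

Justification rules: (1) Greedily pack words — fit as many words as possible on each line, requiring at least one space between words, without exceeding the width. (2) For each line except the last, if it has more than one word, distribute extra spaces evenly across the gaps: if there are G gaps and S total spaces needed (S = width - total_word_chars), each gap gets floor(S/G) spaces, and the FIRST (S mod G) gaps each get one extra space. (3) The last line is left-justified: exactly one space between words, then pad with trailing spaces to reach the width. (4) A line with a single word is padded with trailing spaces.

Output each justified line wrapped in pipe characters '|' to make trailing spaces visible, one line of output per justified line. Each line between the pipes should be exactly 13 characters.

Answer: |rectangle    |
|desert  clean|
|violin    sun|
|new paper any|
|valley    old|
|walk    chair|
|wind     leaf|
|wolf      owl|
|plane        |
|universe soft|
|sky          |

Derivation:
Line 1: ['rectangle'] (min_width=9, slack=4)
Line 2: ['desert', 'clean'] (min_width=12, slack=1)
Line 3: ['violin', 'sun'] (min_width=10, slack=3)
Line 4: ['new', 'paper', 'any'] (min_width=13, slack=0)
Line 5: ['valley', 'old'] (min_width=10, slack=3)
Line 6: ['walk', 'chair'] (min_width=10, slack=3)
Line 7: ['wind', 'leaf'] (min_width=9, slack=4)
Line 8: ['wolf', 'owl'] (min_width=8, slack=5)
Line 9: ['plane'] (min_width=5, slack=8)
Line 10: ['universe', 'soft'] (min_width=13, slack=0)
Line 11: ['sky'] (min_width=3, slack=10)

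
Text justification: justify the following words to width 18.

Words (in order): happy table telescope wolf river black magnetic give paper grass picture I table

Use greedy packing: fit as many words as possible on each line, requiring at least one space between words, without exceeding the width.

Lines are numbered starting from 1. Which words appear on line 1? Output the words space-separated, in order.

Line 1: ['happy', 'table'] (min_width=11, slack=7)
Line 2: ['telescope', 'wolf'] (min_width=14, slack=4)
Line 3: ['river', 'black'] (min_width=11, slack=7)
Line 4: ['magnetic', 'give'] (min_width=13, slack=5)
Line 5: ['paper', 'grass'] (min_width=11, slack=7)
Line 6: ['picture', 'I', 'table'] (min_width=15, slack=3)

Answer: happy table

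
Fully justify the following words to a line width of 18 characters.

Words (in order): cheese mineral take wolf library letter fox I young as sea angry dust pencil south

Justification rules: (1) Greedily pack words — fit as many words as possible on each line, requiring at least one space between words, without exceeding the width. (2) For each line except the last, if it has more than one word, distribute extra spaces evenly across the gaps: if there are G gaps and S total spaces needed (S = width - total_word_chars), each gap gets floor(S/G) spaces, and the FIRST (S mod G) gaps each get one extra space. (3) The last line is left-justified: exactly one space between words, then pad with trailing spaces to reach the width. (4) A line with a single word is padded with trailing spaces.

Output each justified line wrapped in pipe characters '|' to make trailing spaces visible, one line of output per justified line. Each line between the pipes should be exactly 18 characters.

Line 1: ['cheese', 'mineral'] (min_width=14, slack=4)
Line 2: ['take', 'wolf', 'library'] (min_width=17, slack=1)
Line 3: ['letter', 'fox', 'I', 'young'] (min_width=18, slack=0)
Line 4: ['as', 'sea', 'angry', 'dust'] (min_width=17, slack=1)
Line 5: ['pencil', 'south'] (min_width=12, slack=6)

Answer: |cheese     mineral|
|take  wolf library|
|letter fox I young|
|as  sea angry dust|
|pencil south      |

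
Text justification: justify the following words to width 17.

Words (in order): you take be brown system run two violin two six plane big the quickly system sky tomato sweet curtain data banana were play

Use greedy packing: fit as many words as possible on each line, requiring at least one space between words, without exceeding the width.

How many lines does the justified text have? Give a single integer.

Answer: 8

Derivation:
Line 1: ['you', 'take', 'be', 'brown'] (min_width=17, slack=0)
Line 2: ['system', 'run', 'two'] (min_width=14, slack=3)
Line 3: ['violin', 'two', 'six'] (min_width=14, slack=3)
Line 4: ['plane', 'big', 'the'] (min_width=13, slack=4)
Line 5: ['quickly', 'system'] (min_width=14, slack=3)
Line 6: ['sky', 'tomato', 'sweet'] (min_width=16, slack=1)
Line 7: ['curtain', 'data'] (min_width=12, slack=5)
Line 8: ['banana', 'were', 'play'] (min_width=16, slack=1)
Total lines: 8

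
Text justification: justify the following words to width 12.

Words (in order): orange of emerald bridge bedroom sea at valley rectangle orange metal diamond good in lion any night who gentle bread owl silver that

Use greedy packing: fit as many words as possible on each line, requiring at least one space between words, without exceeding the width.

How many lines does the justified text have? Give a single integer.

Line 1: ['orange', 'of'] (min_width=9, slack=3)
Line 2: ['emerald'] (min_width=7, slack=5)
Line 3: ['bridge'] (min_width=6, slack=6)
Line 4: ['bedroom', 'sea'] (min_width=11, slack=1)
Line 5: ['at', 'valley'] (min_width=9, slack=3)
Line 6: ['rectangle'] (min_width=9, slack=3)
Line 7: ['orange', 'metal'] (min_width=12, slack=0)
Line 8: ['diamond', 'good'] (min_width=12, slack=0)
Line 9: ['in', 'lion', 'any'] (min_width=11, slack=1)
Line 10: ['night', 'who'] (min_width=9, slack=3)
Line 11: ['gentle', 'bread'] (min_width=12, slack=0)
Line 12: ['owl', 'silver'] (min_width=10, slack=2)
Line 13: ['that'] (min_width=4, slack=8)
Total lines: 13

Answer: 13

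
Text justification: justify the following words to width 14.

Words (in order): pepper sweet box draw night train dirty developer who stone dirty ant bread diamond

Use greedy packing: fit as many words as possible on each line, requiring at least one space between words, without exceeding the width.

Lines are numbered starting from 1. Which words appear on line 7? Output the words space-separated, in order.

Line 1: ['pepper', 'sweet'] (min_width=12, slack=2)
Line 2: ['box', 'draw', 'night'] (min_width=14, slack=0)
Line 3: ['train', 'dirty'] (min_width=11, slack=3)
Line 4: ['developer', 'who'] (min_width=13, slack=1)
Line 5: ['stone', 'dirty'] (min_width=11, slack=3)
Line 6: ['ant', 'bread'] (min_width=9, slack=5)
Line 7: ['diamond'] (min_width=7, slack=7)

Answer: diamond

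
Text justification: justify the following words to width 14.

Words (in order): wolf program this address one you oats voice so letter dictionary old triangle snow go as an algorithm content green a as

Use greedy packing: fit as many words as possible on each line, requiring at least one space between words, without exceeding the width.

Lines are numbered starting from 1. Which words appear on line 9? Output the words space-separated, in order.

Line 1: ['wolf', 'program'] (min_width=12, slack=2)
Line 2: ['this', 'address'] (min_width=12, slack=2)
Line 3: ['one', 'you', 'oats'] (min_width=12, slack=2)
Line 4: ['voice', 'so'] (min_width=8, slack=6)
Line 5: ['letter'] (min_width=6, slack=8)
Line 6: ['dictionary', 'old'] (min_width=14, slack=0)
Line 7: ['triangle', 'snow'] (min_width=13, slack=1)
Line 8: ['go', 'as', 'an'] (min_width=8, slack=6)
Line 9: ['algorithm'] (min_width=9, slack=5)
Line 10: ['content', 'green'] (min_width=13, slack=1)
Line 11: ['a', 'as'] (min_width=4, slack=10)

Answer: algorithm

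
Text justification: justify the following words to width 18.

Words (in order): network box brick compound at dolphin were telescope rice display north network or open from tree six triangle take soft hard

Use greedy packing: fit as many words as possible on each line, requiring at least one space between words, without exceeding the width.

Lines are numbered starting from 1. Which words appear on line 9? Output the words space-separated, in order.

Answer: hard

Derivation:
Line 1: ['network', 'box', 'brick'] (min_width=17, slack=1)
Line 2: ['compound', 'at'] (min_width=11, slack=7)
Line 3: ['dolphin', 'were'] (min_width=12, slack=6)
Line 4: ['telescope', 'rice'] (min_width=14, slack=4)
Line 5: ['display', 'north'] (min_width=13, slack=5)
Line 6: ['network', 'or', 'open'] (min_width=15, slack=3)
Line 7: ['from', 'tree', 'six'] (min_width=13, slack=5)
Line 8: ['triangle', 'take', 'soft'] (min_width=18, slack=0)
Line 9: ['hard'] (min_width=4, slack=14)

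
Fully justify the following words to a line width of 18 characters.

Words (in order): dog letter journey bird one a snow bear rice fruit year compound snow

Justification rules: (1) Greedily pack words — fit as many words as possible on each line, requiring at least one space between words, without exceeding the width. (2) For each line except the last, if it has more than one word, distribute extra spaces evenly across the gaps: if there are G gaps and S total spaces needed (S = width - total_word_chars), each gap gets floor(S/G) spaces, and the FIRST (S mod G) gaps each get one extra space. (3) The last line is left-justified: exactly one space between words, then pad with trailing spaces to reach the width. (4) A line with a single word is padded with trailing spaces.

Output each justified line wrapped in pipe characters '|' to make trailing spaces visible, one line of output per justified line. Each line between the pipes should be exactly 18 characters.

Line 1: ['dog', 'letter', 'journey'] (min_width=18, slack=0)
Line 2: ['bird', 'one', 'a', 'snow'] (min_width=15, slack=3)
Line 3: ['bear', 'rice', 'fruit'] (min_width=15, slack=3)
Line 4: ['year', 'compound', 'snow'] (min_width=18, slack=0)

Answer: |dog letter journey|
|bird  one  a  snow|
|bear   rice  fruit|
|year compound snow|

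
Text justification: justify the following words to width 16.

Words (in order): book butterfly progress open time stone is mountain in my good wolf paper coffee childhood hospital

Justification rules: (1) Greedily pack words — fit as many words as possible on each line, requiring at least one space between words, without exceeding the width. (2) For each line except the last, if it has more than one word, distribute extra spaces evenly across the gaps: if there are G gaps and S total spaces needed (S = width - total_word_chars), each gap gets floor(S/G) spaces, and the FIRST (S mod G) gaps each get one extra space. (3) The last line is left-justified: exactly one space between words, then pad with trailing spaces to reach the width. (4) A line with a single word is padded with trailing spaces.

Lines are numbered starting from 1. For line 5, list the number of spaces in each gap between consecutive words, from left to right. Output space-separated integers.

Answer: 2 1

Derivation:
Line 1: ['book', 'butterfly'] (min_width=14, slack=2)
Line 2: ['progress', 'open'] (min_width=13, slack=3)
Line 3: ['time', 'stone', 'is'] (min_width=13, slack=3)
Line 4: ['mountain', 'in', 'my'] (min_width=14, slack=2)
Line 5: ['good', 'wolf', 'paper'] (min_width=15, slack=1)
Line 6: ['coffee', 'childhood'] (min_width=16, slack=0)
Line 7: ['hospital'] (min_width=8, slack=8)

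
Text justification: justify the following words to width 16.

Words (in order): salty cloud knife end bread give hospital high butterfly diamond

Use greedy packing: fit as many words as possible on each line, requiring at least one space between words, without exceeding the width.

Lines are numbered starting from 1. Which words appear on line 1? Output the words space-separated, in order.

Answer: salty cloud

Derivation:
Line 1: ['salty', 'cloud'] (min_width=11, slack=5)
Line 2: ['knife', 'end', 'bread'] (min_width=15, slack=1)
Line 3: ['give', 'hospital'] (min_width=13, slack=3)
Line 4: ['high', 'butterfly'] (min_width=14, slack=2)
Line 5: ['diamond'] (min_width=7, slack=9)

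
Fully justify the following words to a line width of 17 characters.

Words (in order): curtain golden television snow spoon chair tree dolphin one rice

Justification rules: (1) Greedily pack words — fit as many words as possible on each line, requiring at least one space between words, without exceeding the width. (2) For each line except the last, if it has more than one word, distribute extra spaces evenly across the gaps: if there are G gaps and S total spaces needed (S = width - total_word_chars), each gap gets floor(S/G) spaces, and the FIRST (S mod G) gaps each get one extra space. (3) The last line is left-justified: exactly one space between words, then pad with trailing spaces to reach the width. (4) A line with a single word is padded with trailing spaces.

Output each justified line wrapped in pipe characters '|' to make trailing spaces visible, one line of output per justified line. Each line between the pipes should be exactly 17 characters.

Line 1: ['curtain', 'golden'] (min_width=14, slack=3)
Line 2: ['television', 'snow'] (min_width=15, slack=2)
Line 3: ['spoon', 'chair', 'tree'] (min_width=16, slack=1)
Line 4: ['dolphin', 'one', 'rice'] (min_width=16, slack=1)

Answer: |curtain    golden|
|television   snow|
|spoon  chair tree|
|dolphin one rice |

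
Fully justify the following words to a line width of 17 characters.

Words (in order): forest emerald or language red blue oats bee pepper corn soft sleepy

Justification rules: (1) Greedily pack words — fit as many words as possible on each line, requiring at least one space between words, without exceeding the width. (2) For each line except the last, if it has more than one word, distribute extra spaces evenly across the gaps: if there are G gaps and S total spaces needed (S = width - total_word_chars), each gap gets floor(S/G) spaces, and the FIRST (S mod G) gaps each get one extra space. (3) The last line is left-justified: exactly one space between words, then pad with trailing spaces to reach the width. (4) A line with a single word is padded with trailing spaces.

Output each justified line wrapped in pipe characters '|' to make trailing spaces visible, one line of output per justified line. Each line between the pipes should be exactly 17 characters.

Answer: |forest emerald or|
|language red blue|
|oats  bee  pepper|
|corn soft sleepy |

Derivation:
Line 1: ['forest', 'emerald', 'or'] (min_width=17, slack=0)
Line 2: ['language', 'red', 'blue'] (min_width=17, slack=0)
Line 3: ['oats', 'bee', 'pepper'] (min_width=15, slack=2)
Line 4: ['corn', 'soft', 'sleepy'] (min_width=16, slack=1)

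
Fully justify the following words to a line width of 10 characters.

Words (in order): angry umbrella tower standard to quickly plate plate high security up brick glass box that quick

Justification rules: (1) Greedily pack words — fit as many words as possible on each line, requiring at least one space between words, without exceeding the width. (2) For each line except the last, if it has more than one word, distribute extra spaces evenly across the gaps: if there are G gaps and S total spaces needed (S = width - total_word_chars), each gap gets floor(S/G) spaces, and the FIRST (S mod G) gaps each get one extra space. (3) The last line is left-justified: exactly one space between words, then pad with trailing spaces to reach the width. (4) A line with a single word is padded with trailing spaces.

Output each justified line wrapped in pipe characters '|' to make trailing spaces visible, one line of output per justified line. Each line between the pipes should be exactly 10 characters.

Answer: |angry     |
|umbrella  |
|tower     |
|standard  |
|to quickly|
|plate     |
|plate high|
|security  |
|up   brick|
|glass  box|
|that quick|

Derivation:
Line 1: ['angry'] (min_width=5, slack=5)
Line 2: ['umbrella'] (min_width=8, slack=2)
Line 3: ['tower'] (min_width=5, slack=5)
Line 4: ['standard'] (min_width=8, slack=2)
Line 5: ['to', 'quickly'] (min_width=10, slack=0)
Line 6: ['plate'] (min_width=5, slack=5)
Line 7: ['plate', 'high'] (min_width=10, slack=0)
Line 8: ['security'] (min_width=8, slack=2)
Line 9: ['up', 'brick'] (min_width=8, slack=2)
Line 10: ['glass', 'box'] (min_width=9, slack=1)
Line 11: ['that', 'quick'] (min_width=10, slack=0)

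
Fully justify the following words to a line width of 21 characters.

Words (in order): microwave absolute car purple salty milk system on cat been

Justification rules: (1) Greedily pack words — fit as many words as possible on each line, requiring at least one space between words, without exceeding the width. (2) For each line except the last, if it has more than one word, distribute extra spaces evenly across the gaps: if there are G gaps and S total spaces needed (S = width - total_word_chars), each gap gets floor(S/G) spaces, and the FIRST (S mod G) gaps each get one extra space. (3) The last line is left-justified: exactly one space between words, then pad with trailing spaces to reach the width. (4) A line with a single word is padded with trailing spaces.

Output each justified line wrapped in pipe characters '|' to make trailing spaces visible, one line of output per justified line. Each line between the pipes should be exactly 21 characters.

Line 1: ['microwave', 'absolute'] (min_width=18, slack=3)
Line 2: ['car', 'purple', 'salty', 'milk'] (min_width=21, slack=0)
Line 3: ['system', 'on', 'cat', 'been'] (min_width=18, slack=3)

Answer: |microwave    absolute|
|car purple salty milk|
|system on cat been   |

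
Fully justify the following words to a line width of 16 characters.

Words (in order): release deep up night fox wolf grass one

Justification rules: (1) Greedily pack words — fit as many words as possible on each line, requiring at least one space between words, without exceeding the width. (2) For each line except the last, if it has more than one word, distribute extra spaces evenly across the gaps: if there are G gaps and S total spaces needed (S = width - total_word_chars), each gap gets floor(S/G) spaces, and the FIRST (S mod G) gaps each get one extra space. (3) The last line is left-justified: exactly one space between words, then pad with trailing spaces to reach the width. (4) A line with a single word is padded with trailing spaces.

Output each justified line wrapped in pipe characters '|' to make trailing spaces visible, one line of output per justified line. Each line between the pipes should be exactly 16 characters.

Answer: |release  deep up|
|night  fox  wolf|
|grass one       |

Derivation:
Line 1: ['release', 'deep', 'up'] (min_width=15, slack=1)
Line 2: ['night', 'fox', 'wolf'] (min_width=14, slack=2)
Line 3: ['grass', 'one'] (min_width=9, slack=7)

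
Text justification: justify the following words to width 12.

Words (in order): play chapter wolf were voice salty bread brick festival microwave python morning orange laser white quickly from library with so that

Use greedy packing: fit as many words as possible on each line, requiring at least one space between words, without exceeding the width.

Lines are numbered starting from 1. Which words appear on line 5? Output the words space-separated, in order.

Answer: festival

Derivation:
Line 1: ['play', 'chapter'] (min_width=12, slack=0)
Line 2: ['wolf', 'were'] (min_width=9, slack=3)
Line 3: ['voice', 'salty'] (min_width=11, slack=1)
Line 4: ['bread', 'brick'] (min_width=11, slack=1)
Line 5: ['festival'] (min_width=8, slack=4)
Line 6: ['microwave'] (min_width=9, slack=3)
Line 7: ['python'] (min_width=6, slack=6)
Line 8: ['morning'] (min_width=7, slack=5)
Line 9: ['orange', 'laser'] (min_width=12, slack=0)
Line 10: ['white'] (min_width=5, slack=7)
Line 11: ['quickly', 'from'] (min_width=12, slack=0)
Line 12: ['library', 'with'] (min_width=12, slack=0)
Line 13: ['so', 'that'] (min_width=7, slack=5)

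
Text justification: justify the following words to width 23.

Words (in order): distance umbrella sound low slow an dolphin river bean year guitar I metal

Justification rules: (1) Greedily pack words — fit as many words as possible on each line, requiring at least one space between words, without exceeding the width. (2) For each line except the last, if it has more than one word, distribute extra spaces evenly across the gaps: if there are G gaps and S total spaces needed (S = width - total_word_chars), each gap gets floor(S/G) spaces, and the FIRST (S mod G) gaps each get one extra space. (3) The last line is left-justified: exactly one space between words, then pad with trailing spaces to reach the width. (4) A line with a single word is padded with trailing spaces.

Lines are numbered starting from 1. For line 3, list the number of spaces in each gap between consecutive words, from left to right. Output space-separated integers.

Answer: 2 1 1

Derivation:
Line 1: ['distance', 'umbrella', 'sound'] (min_width=23, slack=0)
Line 2: ['low', 'slow', 'an', 'dolphin'] (min_width=19, slack=4)
Line 3: ['river', 'bean', 'year', 'guitar'] (min_width=22, slack=1)
Line 4: ['I', 'metal'] (min_width=7, slack=16)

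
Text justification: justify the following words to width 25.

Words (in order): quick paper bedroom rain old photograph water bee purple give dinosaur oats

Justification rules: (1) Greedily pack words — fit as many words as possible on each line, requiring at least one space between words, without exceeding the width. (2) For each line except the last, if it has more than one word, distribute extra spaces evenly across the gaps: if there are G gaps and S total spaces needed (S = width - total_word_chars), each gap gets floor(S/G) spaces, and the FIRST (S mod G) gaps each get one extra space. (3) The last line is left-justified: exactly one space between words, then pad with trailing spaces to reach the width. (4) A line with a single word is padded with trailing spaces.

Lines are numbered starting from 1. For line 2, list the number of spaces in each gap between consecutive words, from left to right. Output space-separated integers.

Line 1: ['quick', 'paper', 'bedroom', 'rain'] (min_width=24, slack=1)
Line 2: ['old', 'photograph', 'water', 'bee'] (min_width=24, slack=1)
Line 3: ['purple', 'give', 'dinosaur', 'oats'] (min_width=25, slack=0)

Answer: 2 1 1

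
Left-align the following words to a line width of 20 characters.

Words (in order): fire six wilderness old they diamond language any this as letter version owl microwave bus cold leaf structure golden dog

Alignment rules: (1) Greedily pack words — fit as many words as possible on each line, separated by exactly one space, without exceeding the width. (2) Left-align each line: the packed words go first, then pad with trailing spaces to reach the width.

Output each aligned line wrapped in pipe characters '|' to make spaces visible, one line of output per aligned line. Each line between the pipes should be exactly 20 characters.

Line 1: ['fire', 'six', 'wilderness'] (min_width=19, slack=1)
Line 2: ['old', 'they', 'diamond'] (min_width=16, slack=4)
Line 3: ['language', 'any', 'this', 'as'] (min_width=20, slack=0)
Line 4: ['letter', 'version', 'owl'] (min_width=18, slack=2)
Line 5: ['microwave', 'bus', 'cold'] (min_width=18, slack=2)
Line 6: ['leaf', 'structure'] (min_width=14, slack=6)
Line 7: ['golden', 'dog'] (min_width=10, slack=10)

Answer: |fire six wilderness |
|old they diamond    |
|language any this as|
|letter version owl  |
|microwave bus cold  |
|leaf structure      |
|golden dog          |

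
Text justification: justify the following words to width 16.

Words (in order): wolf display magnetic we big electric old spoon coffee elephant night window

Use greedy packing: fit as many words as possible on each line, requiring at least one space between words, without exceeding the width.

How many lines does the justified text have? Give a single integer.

Line 1: ['wolf', 'display'] (min_width=12, slack=4)
Line 2: ['magnetic', 'we', 'big'] (min_width=15, slack=1)
Line 3: ['electric', 'old'] (min_width=12, slack=4)
Line 4: ['spoon', 'coffee'] (min_width=12, slack=4)
Line 5: ['elephant', 'night'] (min_width=14, slack=2)
Line 6: ['window'] (min_width=6, slack=10)
Total lines: 6

Answer: 6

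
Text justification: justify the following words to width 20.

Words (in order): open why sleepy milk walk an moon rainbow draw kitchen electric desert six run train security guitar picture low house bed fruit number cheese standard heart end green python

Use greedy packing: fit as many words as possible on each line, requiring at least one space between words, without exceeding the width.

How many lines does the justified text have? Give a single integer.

Answer: 10

Derivation:
Line 1: ['open', 'why', 'sleepy', 'milk'] (min_width=20, slack=0)
Line 2: ['walk', 'an', 'moon', 'rainbow'] (min_width=20, slack=0)
Line 3: ['draw', 'kitchen'] (min_width=12, slack=8)
Line 4: ['electric', 'desert', 'six'] (min_width=19, slack=1)
Line 5: ['run', 'train', 'security'] (min_width=18, slack=2)
Line 6: ['guitar', 'picture', 'low'] (min_width=18, slack=2)
Line 7: ['house', 'bed', 'fruit'] (min_width=15, slack=5)
Line 8: ['number', 'cheese'] (min_width=13, slack=7)
Line 9: ['standard', 'heart', 'end'] (min_width=18, slack=2)
Line 10: ['green', 'python'] (min_width=12, slack=8)
Total lines: 10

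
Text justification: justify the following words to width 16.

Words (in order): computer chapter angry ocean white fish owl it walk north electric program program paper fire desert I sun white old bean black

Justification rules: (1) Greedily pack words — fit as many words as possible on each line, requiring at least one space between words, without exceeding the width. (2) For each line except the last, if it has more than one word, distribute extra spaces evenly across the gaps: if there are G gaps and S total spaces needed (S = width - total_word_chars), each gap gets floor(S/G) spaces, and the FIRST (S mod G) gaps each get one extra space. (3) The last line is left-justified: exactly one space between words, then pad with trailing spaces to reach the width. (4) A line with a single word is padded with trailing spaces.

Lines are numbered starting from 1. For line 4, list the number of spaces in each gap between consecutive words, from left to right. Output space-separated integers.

Answer: 3 2

Derivation:
Line 1: ['computer', 'chapter'] (min_width=16, slack=0)
Line 2: ['angry', 'ocean'] (min_width=11, slack=5)
Line 3: ['white', 'fish', 'owl'] (min_width=14, slack=2)
Line 4: ['it', 'walk', 'north'] (min_width=13, slack=3)
Line 5: ['electric', 'program'] (min_width=16, slack=0)
Line 6: ['program', 'paper'] (min_width=13, slack=3)
Line 7: ['fire', 'desert', 'I'] (min_width=13, slack=3)
Line 8: ['sun', 'white', 'old'] (min_width=13, slack=3)
Line 9: ['bean', 'black'] (min_width=10, slack=6)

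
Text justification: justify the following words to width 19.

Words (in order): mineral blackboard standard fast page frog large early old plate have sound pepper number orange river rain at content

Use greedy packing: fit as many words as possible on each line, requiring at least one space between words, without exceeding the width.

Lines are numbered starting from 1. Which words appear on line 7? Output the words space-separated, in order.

Answer: at content

Derivation:
Line 1: ['mineral', 'blackboard'] (min_width=18, slack=1)
Line 2: ['standard', 'fast', 'page'] (min_width=18, slack=1)
Line 3: ['frog', 'large', 'early'] (min_width=16, slack=3)
Line 4: ['old', 'plate', 'have'] (min_width=14, slack=5)
Line 5: ['sound', 'pepper', 'number'] (min_width=19, slack=0)
Line 6: ['orange', 'river', 'rain'] (min_width=17, slack=2)
Line 7: ['at', 'content'] (min_width=10, slack=9)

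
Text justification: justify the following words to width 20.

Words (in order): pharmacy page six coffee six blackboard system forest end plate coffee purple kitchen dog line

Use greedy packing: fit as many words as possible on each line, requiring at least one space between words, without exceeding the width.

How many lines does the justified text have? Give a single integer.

Answer: 6

Derivation:
Line 1: ['pharmacy', 'page', 'six'] (min_width=17, slack=3)
Line 2: ['coffee', 'six'] (min_width=10, slack=10)
Line 3: ['blackboard', 'system'] (min_width=17, slack=3)
Line 4: ['forest', 'end', 'plate'] (min_width=16, slack=4)
Line 5: ['coffee', 'purple'] (min_width=13, slack=7)
Line 6: ['kitchen', 'dog', 'line'] (min_width=16, slack=4)
Total lines: 6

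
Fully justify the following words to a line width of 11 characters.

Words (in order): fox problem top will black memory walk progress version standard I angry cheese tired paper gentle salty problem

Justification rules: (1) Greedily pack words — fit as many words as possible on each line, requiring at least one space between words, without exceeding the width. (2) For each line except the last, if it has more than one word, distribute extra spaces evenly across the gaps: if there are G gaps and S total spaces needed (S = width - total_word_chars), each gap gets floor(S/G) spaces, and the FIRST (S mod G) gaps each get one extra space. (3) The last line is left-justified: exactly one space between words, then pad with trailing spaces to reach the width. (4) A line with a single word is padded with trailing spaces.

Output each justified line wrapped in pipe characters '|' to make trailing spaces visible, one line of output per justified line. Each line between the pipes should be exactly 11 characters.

Line 1: ['fox', 'problem'] (min_width=11, slack=0)
Line 2: ['top', 'will'] (min_width=8, slack=3)
Line 3: ['black'] (min_width=5, slack=6)
Line 4: ['memory', 'walk'] (min_width=11, slack=0)
Line 5: ['progress'] (min_width=8, slack=3)
Line 6: ['version'] (min_width=7, slack=4)
Line 7: ['standard', 'I'] (min_width=10, slack=1)
Line 8: ['angry'] (min_width=5, slack=6)
Line 9: ['cheese'] (min_width=6, slack=5)
Line 10: ['tired', 'paper'] (min_width=11, slack=0)
Line 11: ['gentle'] (min_width=6, slack=5)
Line 12: ['salty'] (min_width=5, slack=6)
Line 13: ['problem'] (min_width=7, slack=4)

Answer: |fox problem|
|top    will|
|black      |
|memory walk|
|progress   |
|version    |
|standard  I|
|angry      |
|cheese     |
|tired paper|
|gentle     |
|salty      |
|problem    |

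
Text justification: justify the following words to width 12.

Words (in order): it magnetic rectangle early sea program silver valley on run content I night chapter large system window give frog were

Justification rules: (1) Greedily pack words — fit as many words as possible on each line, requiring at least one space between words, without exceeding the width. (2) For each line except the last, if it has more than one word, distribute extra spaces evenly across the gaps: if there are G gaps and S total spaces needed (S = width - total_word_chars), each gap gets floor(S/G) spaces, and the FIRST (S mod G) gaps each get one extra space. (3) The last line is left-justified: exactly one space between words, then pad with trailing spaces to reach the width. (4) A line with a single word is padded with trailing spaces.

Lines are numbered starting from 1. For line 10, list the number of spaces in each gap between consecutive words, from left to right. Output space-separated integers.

Line 1: ['it', 'magnetic'] (min_width=11, slack=1)
Line 2: ['rectangle'] (min_width=9, slack=3)
Line 3: ['early', 'sea'] (min_width=9, slack=3)
Line 4: ['program'] (min_width=7, slack=5)
Line 5: ['silver'] (min_width=6, slack=6)
Line 6: ['valley', 'on'] (min_width=9, slack=3)
Line 7: ['run', 'content'] (min_width=11, slack=1)
Line 8: ['I', 'night'] (min_width=7, slack=5)
Line 9: ['chapter'] (min_width=7, slack=5)
Line 10: ['large', 'system'] (min_width=12, slack=0)
Line 11: ['window', 'give'] (min_width=11, slack=1)
Line 12: ['frog', 'were'] (min_width=9, slack=3)

Answer: 1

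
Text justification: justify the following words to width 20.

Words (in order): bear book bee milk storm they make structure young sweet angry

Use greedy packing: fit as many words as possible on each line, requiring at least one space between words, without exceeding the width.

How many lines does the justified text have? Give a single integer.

Line 1: ['bear', 'book', 'bee', 'milk'] (min_width=18, slack=2)
Line 2: ['storm', 'they', 'make'] (min_width=15, slack=5)
Line 3: ['structure', 'young'] (min_width=15, slack=5)
Line 4: ['sweet', 'angry'] (min_width=11, slack=9)
Total lines: 4

Answer: 4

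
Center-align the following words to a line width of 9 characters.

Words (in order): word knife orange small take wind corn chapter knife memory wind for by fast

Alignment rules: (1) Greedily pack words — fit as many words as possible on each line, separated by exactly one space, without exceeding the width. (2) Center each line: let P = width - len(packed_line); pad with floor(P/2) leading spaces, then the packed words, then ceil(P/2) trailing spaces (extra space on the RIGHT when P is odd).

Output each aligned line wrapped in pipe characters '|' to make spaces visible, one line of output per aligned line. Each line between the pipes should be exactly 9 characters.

Line 1: ['word'] (min_width=4, slack=5)
Line 2: ['knife'] (min_width=5, slack=4)
Line 3: ['orange'] (min_width=6, slack=3)
Line 4: ['small'] (min_width=5, slack=4)
Line 5: ['take', 'wind'] (min_width=9, slack=0)
Line 6: ['corn'] (min_width=4, slack=5)
Line 7: ['chapter'] (min_width=7, slack=2)
Line 8: ['knife'] (min_width=5, slack=4)
Line 9: ['memory'] (min_width=6, slack=3)
Line 10: ['wind', 'for'] (min_width=8, slack=1)
Line 11: ['by', 'fast'] (min_width=7, slack=2)

Answer: |  word   |
|  knife  |
| orange  |
|  small  |
|take wind|
|  corn   |
| chapter |
|  knife  |
| memory  |
|wind for |
| by fast |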